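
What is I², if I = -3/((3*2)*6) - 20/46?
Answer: 20449/76176 ≈ 0.26844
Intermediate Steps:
I = -143/276 (I = -3/(6*6) - 20*1/46 = -3/36 - 10/23 = -3*1/36 - 10/23 = -1/12 - 10/23 = -143/276 ≈ -0.51812)
I² = (-143/276)² = 20449/76176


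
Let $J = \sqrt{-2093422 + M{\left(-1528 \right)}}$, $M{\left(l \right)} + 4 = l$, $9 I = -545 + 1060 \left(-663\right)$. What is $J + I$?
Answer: $- \frac{703325}{9} + i \sqrt{2094954} \approx -78147.0 + 1447.4 i$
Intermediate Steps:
$I = - \frac{703325}{9}$ ($I = \frac{-545 + 1060 \left(-663\right)}{9} = \frac{-545 - 702780}{9} = \frac{1}{9} \left(-703325\right) = - \frac{703325}{9} \approx -78147.0$)
$M{\left(l \right)} = -4 + l$
$J = i \sqrt{2094954}$ ($J = \sqrt{-2093422 - 1532} = \sqrt{-2094954} = i \sqrt{2094954} \approx 1447.4 i$)
$J + I = i \sqrt{2094954} - \frac{703325}{9} = - \frac{703325}{9} + i \sqrt{2094954}$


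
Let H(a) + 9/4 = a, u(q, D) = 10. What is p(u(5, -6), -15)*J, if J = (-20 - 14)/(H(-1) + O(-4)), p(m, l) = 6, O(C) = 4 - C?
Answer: -816/19 ≈ -42.947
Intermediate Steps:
H(a) = -9/4 + a
J = -136/19 (J = (-20 - 14)/((-9/4 - 1) + (4 - 1*(-4))) = -34/(-13/4 + (4 + 4)) = -34/(-13/4 + 8) = -34/19/4 = -34*4/19 = -136/19 ≈ -7.1579)
p(u(5, -6), -15)*J = 6*(-136/19) = -816/19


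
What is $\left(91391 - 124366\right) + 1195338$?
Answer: $1162363$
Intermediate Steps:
$\left(91391 - 124366\right) + 1195338 = -32975 + 1195338 = 1162363$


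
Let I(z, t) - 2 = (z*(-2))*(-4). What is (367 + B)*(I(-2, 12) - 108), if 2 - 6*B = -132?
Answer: -142496/3 ≈ -47499.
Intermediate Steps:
B = 67/3 (B = ⅓ - ⅙*(-132) = ⅓ + 22 = 67/3 ≈ 22.333)
I(z, t) = 2 + 8*z (I(z, t) = 2 + (z*(-2))*(-4) = 2 - 2*z*(-4) = 2 + 8*z)
(367 + B)*(I(-2, 12) - 108) = (367 + 67/3)*((2 + 8*(-2)) - 108) = 1168*((2 - 16) - 108)/3 = 1168*(-14 - 108)/3 = (1168/3)*(-122) = -142496/3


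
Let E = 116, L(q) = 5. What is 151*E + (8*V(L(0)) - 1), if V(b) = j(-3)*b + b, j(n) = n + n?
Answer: 17315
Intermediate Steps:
j(n) = 2*n
V(b) = -5*b (V(b) = (2*(-3))*b + b = -6*b + b = -5*b)
151*E + (8*V(L(0)) - 1) = 151*116 + (8*(-5*5) - 1) = 17516 + (8*(-25) - 1) = 17516 + (-200 - 1) = 17516 - 201 = 17315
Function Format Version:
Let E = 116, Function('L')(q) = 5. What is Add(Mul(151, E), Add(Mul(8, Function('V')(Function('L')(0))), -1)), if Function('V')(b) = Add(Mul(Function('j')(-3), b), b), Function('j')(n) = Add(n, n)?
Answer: 17315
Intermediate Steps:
Function('j')(n) = Mul(2, n)
Function('V')(b) = Mul(-5, b) (Function('V')(b) = Add(Mul(Mul(2, -3), b), b) = Add(Mul(-6, b), b) = Mul(-5, b))
Add(Mul(151, E), Add(Mul(8, Function('V')(Function('L')(0))), -1)) = Add(Mul(151, 116), Add(Mul(8, Mul(-5, 5)), -1)) = Add(17516, Add(Mul(8, -25), -1)) = Add(17516, Add(-200, -1)) = Add(17516, -201) = 17315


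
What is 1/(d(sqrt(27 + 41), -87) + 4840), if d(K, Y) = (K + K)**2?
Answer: 1/5112 ≈ 0.00019562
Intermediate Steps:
d(K, Y) = 4*K**2 (d(K, Y) = (2*K)**2 = 4*K**2)
1/(d(sqrt(27 + 41), -87) + 4840) = 1/(4*(sqrt(27 + 41))**2 + 4840) = 1/(4*(sqrt(68))**2 + 4840) = 1/(4*(2*sqrt(17))**2 + 4840) = 1/(4*68 + 4840) = 1/(272 + 4840) = 1/5112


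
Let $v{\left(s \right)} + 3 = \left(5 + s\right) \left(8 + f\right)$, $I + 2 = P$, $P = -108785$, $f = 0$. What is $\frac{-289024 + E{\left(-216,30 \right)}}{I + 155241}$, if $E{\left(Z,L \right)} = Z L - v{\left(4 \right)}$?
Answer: $- \frac{295573}{46454} \approx -6.3627$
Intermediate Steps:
$I = -108787$ ($I = -2 - 108785 = -108787$)
$v{\left(s \right)} = 37 + 8 s$ ($v{\left(s \right)} = -3 + \left(5 + s\right) \left(8 + 0\right) = -3 + \left(5 + s\right) 8 = -3 + \left(40 + 8 s\right) = 37 + 8 s$)
$E{\left(Z,L \right)} = -69 + L Z$ ($E{\left(Z,L \right)} = Z L - \left(37 + 8 \cdot 4\right) = L Z - \left(37 + 32\right) = L Z - 69 = -69 + L Z$)
$\frac{-289024 + E{\left(-216,30 \right)}}{I + 155241} = \frac{-289024 + \left(-69 + 30 \left(-216\right)\right)}{-108787 + 155241} = \frac{-289024 - 6549}{46454} = \left(-289024 - 6549\right) \frac{1}{46454} = \left(-295573\right) \frac{1}{46454} = - \frac{295573}{46454}$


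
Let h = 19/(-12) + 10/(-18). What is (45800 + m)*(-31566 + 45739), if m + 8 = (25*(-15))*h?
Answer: 7924535317/12 ≈ 6.6038e+8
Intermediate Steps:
h = -77/36 (h = 19*(-1/12) + 10*(-1/18) = -19/12 - 5/9 = -77/36 ≈ -2.1389)
m = 9529/12 (m = -8 + (25*(-15))*(-77/36) = -8 - 375*(-77/36) = -8 + 9625/12 = 9529/12 ≈ 794.08)
(45800 + m)*(-31566 + 45739) = (45800 + 9529/12)*(-31566 + 45739) = (559129/12)*14173 = 7924535317/12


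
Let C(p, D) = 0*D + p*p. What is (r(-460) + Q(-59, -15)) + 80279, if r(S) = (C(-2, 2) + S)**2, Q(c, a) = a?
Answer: 288200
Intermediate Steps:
C(p, D) = p**2 (C(p, D) = 0 + p**2 = p**2)
r(S) = (4 + S)**2 (r(S) = ((-2)**2 + S)**2 = (4 + S)**2)
(r(-460) + Q(-59, -15)) + 80279 = ((4 - 460)**2 - 15) + 80279 = ((-456)**2 - 15) + 80279 = (207936 - 15) + 80279 = 207921 + 80279 = 288200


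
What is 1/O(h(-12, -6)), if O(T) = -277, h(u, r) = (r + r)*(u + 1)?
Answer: -1/277 ≈ -0.0036101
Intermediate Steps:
h(u, r) = 2*r*(1 + u) (h(u, r) = (2*r)*(1 + u) = 2*r*(1 + u))
1/O(h(-12, -6)) = 1/(-277) = -1/277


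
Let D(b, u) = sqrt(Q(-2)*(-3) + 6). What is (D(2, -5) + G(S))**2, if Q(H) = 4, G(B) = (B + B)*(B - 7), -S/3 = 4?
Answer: 207930 + 912*I*sqrt(6) ≈ 2.0793e+5 + 2233.9*I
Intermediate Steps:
S = -12 (S = -3*4 = -12)
G(B) = 2*B*(-7 + B) (G(B) = (2*B)*(-7 + B) = 2*B*(-7 + B))
D(b, u) = I*sqrt(6) (D(b, u) = sqrt(4*(-3) + 6) = sqrt(-12 + 6) = sqrt(-6) = I*sqrt(6))
(D(2, -5) + G(S))**2 = (I*sqrt(6) + 2*(-12)*(-7 - 12))**2 = (I*sqrt(6) + 2*(-12)*(-19))**2 = (I*sqrt(6) + 456)**2 = (456 + I*sqrt(6))**2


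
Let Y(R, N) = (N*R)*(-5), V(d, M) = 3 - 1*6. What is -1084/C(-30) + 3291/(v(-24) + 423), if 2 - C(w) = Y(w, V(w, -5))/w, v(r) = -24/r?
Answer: 502399/5512 ≈ 91.146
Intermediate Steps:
V(d, M) = -3 (V(d, M) = 3 - 6 = -3)
Y(R, N) = -5*N*R
C(w) = -13 (C(w) = 2 - (-5*(-3)*w)/w = 2 - 15*w/w = 2 - 1*15 = 2 - 15 = -13)
-1084/C(-30) + 3291/(v(-24) + 423) = -1084/(-13) + 3291/(-24/(-24) + 423) = -1084*(-1/13) + 3291/(-24*(-1/24) + 423) = 1084/13 + 3291/(1 + 423) = 1084/13 + 3291/424 = 502399/5512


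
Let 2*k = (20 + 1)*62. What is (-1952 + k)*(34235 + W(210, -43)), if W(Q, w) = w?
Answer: -44483792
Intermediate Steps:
k = 651 (k = ((20 + 1)*62)/2 = (21*62)/2 = (1/2)*1302 = 651)
(-1952 + k)*(34235 + W(210, -43)) = (-1952 + 651)*(34235 - 43) = -1301*34192 = -44483792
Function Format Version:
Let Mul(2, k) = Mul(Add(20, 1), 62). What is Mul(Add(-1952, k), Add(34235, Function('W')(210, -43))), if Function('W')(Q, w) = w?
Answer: -44483792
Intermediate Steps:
k = 651 (k = Mul(Rational(1, 2), Mul(Add(20, 1), 62)) = Mul(Rational(1, 2), Mul(21, 62)) = Mul(Rational(1, 2), 1302) = 651)
Mul(Add(-1952, k), Add(34235, Function('W')(210, -43))) = Mul(Add(-1952, 651), Add(34235, -43)) = Mul(-1301, 34192) = -44483792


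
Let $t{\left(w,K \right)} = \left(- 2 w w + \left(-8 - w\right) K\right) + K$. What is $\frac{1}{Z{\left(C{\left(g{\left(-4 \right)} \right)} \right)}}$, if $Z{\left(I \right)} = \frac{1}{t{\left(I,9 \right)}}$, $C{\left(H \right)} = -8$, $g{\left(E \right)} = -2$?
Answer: $-119$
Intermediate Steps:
$t{\left(w,K \right)} = K - 2 w^{2} + K \left(-8 - w\right)$ ($t{\left(w,K \right)} = \left(- 2 w^{2} + K \left(-8 - w\right)\right) + K = K - 2 w^{2} + K \left(-8 - w\right)$)
$Z{\left(I \right)} = \frac{1}{-63 - 9 I - 2 I^{2}}$ ($Z{\left(I \right)} = \frac{1}{\left(-7\right) 9 - 2 I^{2} - 9 I} = \frac{1}{-63 - 2 I^{2} - 9 I} = \frac{1}{-63 - 9 I - 2 I^{2}}$)
$\frac{1}{Z{\left(C{\left(g{\left(-4 \right)} \right)} \right)}} = \frac{1}{\left(-1\right) \frac{1}{63 + 2 \left(-8\right)^{2} + 9 \left(-8\right)}} = \frac{1}{\left(-1\right) \frac{1}{63 + 2 \cdot 64 - 72}} = \frac{1}{\left(-1\right) \frac{1}{63 + 128 - 72}} = \frac{1}{\left(-1\right) \frac{1}{119}} = \frac{1}{- \frac{1}{119}} = -119$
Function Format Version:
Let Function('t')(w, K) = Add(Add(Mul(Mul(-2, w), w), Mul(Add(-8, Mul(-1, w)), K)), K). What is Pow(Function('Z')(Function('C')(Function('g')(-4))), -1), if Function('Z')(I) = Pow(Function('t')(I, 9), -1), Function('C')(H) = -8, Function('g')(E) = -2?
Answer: -119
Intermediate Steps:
Function('t')(w, K) = Add(K, Mul(-2, Pow(w, 2)), Mul(K, Add(-8, Mul(-1, w)))) (Function('t')(w, K) = Add(Add(Mul(-2, Pow(w, 2)), Mul(K, Add(-8, Mul(-1, w)))), K) = Add(K, Mul(-2, Pow(w, 2)), Mul(K, Add(-8, Mul(-1, w)))))
Function('Z')(I) = Pow(Add(-63, Mul(-9, I), Mul(-2, Pow(I, 2))), -1) (Function('Z')(I) = Pow(Add(Mul(-7, 9), Mul(-2, Pow(I, 2)), Mul(-1, 9, I)), -1) = Pow(Add(-63, Mul(-2, Pow(I, 2)), Mul(-9, I)), -1) = Pow(Add(-63, Mul(-9, I), Mul(-2, Pow(I, 2))), -1))
Pow(Function('Z')(Function('C')(Function('g')(-4))), -1) = Pow(Mul(-1, Pow(Add(63, Mul(2, Pow(-8, 2)), Mul(9, -8)), -1)), -1) = Pow(Mul(-1, Pow(Add(63, Mul(2, 64), -72), -1)), -1) = Pow(Mul(-1, Pow(Add(63, 128, -72), -1)), -1) = Pow(Mul(-1, Pow(119, -1)), -1) = Pow(Mul(-1, Rational(1, 119)), -1) = Pow(Rational(-1, 119), -1) = -119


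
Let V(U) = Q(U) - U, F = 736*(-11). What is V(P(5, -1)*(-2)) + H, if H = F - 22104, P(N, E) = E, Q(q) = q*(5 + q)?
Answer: -30188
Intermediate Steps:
F = -8096
V(U) = -U + U*(5 + U) (V(U) = U*(5 + U) - U = -U + U*(5 + U))
H = -30200 (H = -8096 - 22104 = -30200)
V(P(5, -1)*(-2)) + H = (-1*(-2))*(4 - 1*(-2)) - 30200 = 2*(4 + 2) - 30200 = 2*6 - 30200 = 12 - 30200 = -30188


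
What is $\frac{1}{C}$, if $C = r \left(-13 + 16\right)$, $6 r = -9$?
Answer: $- \frac{2}{9} \approx -0.22222$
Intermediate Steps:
$r = - \frac{3}{2}$ ($r = \frac{1}{6} \left(-9\right) = - \frac{3}{2} \approx -1.5$)
$C = - \frac{9}{2}$ ($C = - \frac{3 \left(-13 + 16\right)}{2} = \left(- \frac{3}{2}\right) 3 = - \frac{9}{2} \approx -4.5$)
$\frac{1}{C} = \frac{1}{- \frac{9}{2}} = - \frac{2}{9}$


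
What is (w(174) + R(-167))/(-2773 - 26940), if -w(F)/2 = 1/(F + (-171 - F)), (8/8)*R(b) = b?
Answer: 28555/5080923 ≈ 0.0056200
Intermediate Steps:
R(b) = b
w(F) = 2/171 (w(F) = -2/(F + (-171 - F)) = -2/(-171) = -2*(-1/171) = 2/171)
(w(174) + R(-167))/(-2773 - 26940) = (2/171 - 167)/(-2773 - 26940) = -28555/171/(-29713) = -28555/171*(-1/29713) = 28555/5080923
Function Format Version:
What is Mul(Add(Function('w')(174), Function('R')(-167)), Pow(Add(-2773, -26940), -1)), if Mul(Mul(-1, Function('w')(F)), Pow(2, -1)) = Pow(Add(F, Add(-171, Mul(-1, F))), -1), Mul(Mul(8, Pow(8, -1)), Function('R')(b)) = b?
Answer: Rational(28555, 5080923) ≈ 0.0056200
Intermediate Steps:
Function('R')(b) = b
Function('w')(F) = Rational(2, 171) (Function('w')(F) = Mul(-2, Pow(Add(F, Add(-171, Mul(-1, F))), -1)) = Mul(-2, Pow(-171, -1)) = Mul(-2, Rational(-1, 171)) = Rational(2, 171))
Mul(Add(Function('w')(174), Function('R')(-167)), Pow(Add(-2773, -26940), -1)) = Mul(Add(Rational(2, 171), -167), Pow(Add(-2773, -26940), -1)) = Mul(Rational(-28555, 171), Pow(-29713, -1)) = Mul(Rational(-28555, 171), Rational(-1, 29713)) = Rational(28555, 5080923)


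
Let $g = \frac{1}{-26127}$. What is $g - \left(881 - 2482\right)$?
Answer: $\frac{41829326}{26127} \approx 1601.0$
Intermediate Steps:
$g = - \frac{1}{26127} \approx -3.8275 \cdot 10^{-5}$
$g - \left(881 - 2482\right) = - \frac{1}{26127} - \left(881 - 2482\right) = - \frac{1}{26127} - -1601 = - \frac{1}{26127} + 1601 = \frac{41829326}{26127}$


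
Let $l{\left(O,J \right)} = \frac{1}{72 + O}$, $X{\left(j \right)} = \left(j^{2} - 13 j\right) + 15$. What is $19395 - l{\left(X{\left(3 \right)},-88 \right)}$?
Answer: $\frac{1105514}{57} \approx 19395.0$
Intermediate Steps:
$X{\left(j \right)} = 15 + j^{2} - 13 j$
$19395 - l{\left(X{\left(3 \right)},-88 \right)} = 19395 - \frac{1}{72 + \left(15 + 3^{2} - 39\right)} = 19395 - \frac{1}{72 + \left(15 + 9 - 39\right)} = 19395 - \frac{1}{72 - 15} = 19395 - \frac{1}{57} = \frac{1105514}{57}$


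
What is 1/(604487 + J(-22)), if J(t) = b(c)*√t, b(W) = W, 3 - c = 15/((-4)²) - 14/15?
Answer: 17409225600/10523650560953771 - 86280*I*√22/10523650560953771 ≈ 1.6543e-6 - 3.8455e-11*I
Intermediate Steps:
c = 719/240 (c = 3 - (15/((-4)²) - 14/15) = 3 - (15/16 - 14*1/15) = 3 - (15*(1/16) - 14/15) = 3 - (15/16 - 14/15) = 3 - 1*1/240 = 3 - 1/240 = 719/240 ≈ 2.9958)
J(t) = 719*√t/240
1/(604487 + J(-22)) = 1/(604487 + 719*√(-22)/240) = 1/(604487 + 719*(I*√22)/240) = 1/(604487 + 719*I*√22/240)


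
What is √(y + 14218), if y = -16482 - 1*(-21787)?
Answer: √19523 ≈ 139.72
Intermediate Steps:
y = 5305 (y = -16482 + 21787 = 5305)
√(y + 14218) = √(5305 + 14218) = √19523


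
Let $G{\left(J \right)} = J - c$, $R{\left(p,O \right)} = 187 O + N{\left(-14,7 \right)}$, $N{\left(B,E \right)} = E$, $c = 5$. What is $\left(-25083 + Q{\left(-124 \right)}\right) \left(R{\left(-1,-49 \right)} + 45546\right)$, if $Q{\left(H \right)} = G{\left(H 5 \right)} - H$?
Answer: $-931001760$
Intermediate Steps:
$R{\left(p,O \right)} = 7 + 187 O$ ($R{\left(p,O \right)} = 187 O + 7 = 7 + 187 O$)
$G{\left(J \right)} = -5 + J$ ($G{\left(J \right)} = J - 5 = -5 + J$)
$Q{\left(H \right)} = -5 + 4 H$ ($Q{\left(H \right)} = \left(-5 + H 5\right) - H = \left(-5 + 5 H\right) - H = -5 + 4 H$)
$\left(-25083 + Q{\left(-124 \right)}\right) \left(R{\left(-1,-49 \right)} + 45546\right) = \left(-25083 + \left(-5 + 4 \left(-124\right)\right)\right) \left(\left(7 + 187 \left(-49\right)\right) + 45546\right) = \left(-25083 - 501\right) \left(\left(7 - 9163\right) + 45546\right) = \left(-25083 - 501\right) \left(-9156 + 45546\right) = \left(-25584\right) 36390 = -931001760$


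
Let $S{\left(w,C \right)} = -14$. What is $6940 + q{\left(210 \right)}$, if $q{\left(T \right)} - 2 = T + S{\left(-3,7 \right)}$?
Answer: $7138$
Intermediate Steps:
$q{\left(T \right)} = -12 + T$ ($q{\left(T \right)} = 2 + \left(T - 14\right) = 2 + \left(-14 + T\right) = -12 + T$)
$6940 + q{\left(210 \right)} = 6940 + \left(-12 + 210\right) = 6940 + 198 = 7138$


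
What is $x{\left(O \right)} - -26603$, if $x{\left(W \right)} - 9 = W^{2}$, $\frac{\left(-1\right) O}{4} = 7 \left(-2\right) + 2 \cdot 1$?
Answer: $28916$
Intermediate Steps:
$O = 48$ ($O = - 4 \left(7 \left(-2\right) + 2 \cdot 1\right) = - 4 \left(-14 + 2\right) = \left(-4\right) \left(-12\right) = 48$)
$x{\left(W \right)} = 9 + W^{2}$
$x{\left(O \right)} - -26603 = \left(9 + 48^{2}\right) - -26603 = \left(9 + 2304\right) + 26603 = 2313 + 26603 = 28916$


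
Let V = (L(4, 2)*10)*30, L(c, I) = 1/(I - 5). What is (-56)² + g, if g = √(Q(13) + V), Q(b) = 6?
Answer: 3136 + I*√94 ≈ 3136.0 + 9.6954*I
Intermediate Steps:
L(c, I) = 1/(-5 + I)
V = -100 (V = (10/(-5 + 2))*30 = (10/(-3))*30 = -⅓*10*30 = -10/3*30 = -100)
g = I*√94 (g = √(6 - 100) = √(-94) = I*√94 ≈ 9.6954*I)
(-56)² + g = (-56)² + I*√94 = 3136 + I*√94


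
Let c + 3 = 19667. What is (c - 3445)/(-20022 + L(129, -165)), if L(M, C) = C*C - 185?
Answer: 16219/7018 ≈ 2.3111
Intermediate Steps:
c = 19664 (c = -3 + 19667 = 19664)
L(M, C) = -185 + C² (L(M, C) = C² - 185 = -185 + C²)
(c - 3445)/(-20022 + L(129, -165)) = (19664 - 3445)/(-20022 + (-185 + (-165)²)) = 16219/(-20022 + (-185 + 27225)) = 16219/(-20022 + 27040) = 16219/7018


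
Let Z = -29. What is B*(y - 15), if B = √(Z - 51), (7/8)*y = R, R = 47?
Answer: 1084*I*√5/7 ≈ 346.27*I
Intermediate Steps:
y = 376/7 (y = (8/7)*47 = 376/7 ≈ 53.714)
B = 4*I*√5 (B = √(-29 - 51) = √(-80) = 4*I*√5 ≈ 8.9443*I)
B*(y - 15) = (4*I*√5)*(376/7 - 15) = (4*I*√5)*(271/7) = 1084*I*√5/7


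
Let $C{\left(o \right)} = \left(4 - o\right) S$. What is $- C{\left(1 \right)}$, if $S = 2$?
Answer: $-6$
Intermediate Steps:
$C{\left(o \right)} = 8 - 2 o$ ($C{\left(o \right)} = \left(4 - o\right) 2 = 8 - 2 o$)
$- C{\left(1 \right)} = - (8 - 2) = \left(-1\right) 6 = -6$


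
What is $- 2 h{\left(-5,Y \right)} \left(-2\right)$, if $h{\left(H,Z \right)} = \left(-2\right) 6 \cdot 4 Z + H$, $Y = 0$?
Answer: $-20$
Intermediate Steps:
$h{\left(H,Z \right)} = H - 48 Z$ ($h{\left(H,Z \right)} = \left(-12\right) 4 Z + H = - 48 Z + H = H - 48 Z$)
$- 2 h{\left(-5,Y \right)} \left(-2\right) = - 2 \left(-5 - 0\right) \left(-2\right) = - 2 \left(-5 + 0\right) \left(-2\right) = \left(-2\right) \left(-5\right) \left(-2\right) = 10 \left(-2\right) = -20$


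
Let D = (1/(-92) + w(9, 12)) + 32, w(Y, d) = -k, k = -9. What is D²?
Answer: 14220441/8464 ≈ 1680.1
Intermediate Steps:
w(Y, d) = 9 (w(Y, d) = -1*(-9) = 9)
D = 3771/92 (D = (1/(-92) + 9) + 32 = (-1/92 + 9) + 32 = 827/92 + 32 = 3771/92 ≈ 40.989)
D² = (3771/92)² = 14220441/8464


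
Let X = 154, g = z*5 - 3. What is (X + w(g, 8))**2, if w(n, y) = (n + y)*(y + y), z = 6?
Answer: 509796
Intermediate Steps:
g = 27 (g = 6*5 - 3 = 30 - 3 = 27)
w(n, y) = 2*y*(n + y) (w(n, y) = (n + y)*(2*y) = 2*y*(n + y))
(X + w(g, 8))**2 = (154 + 2*8*(27 + 8))**2 = (154 + 2*8*35)**2 = (154 + 560)**2 = 714**2 = 509796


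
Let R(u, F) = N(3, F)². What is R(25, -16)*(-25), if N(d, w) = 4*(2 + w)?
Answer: -78400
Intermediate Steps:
N(d, w) = 8 + 4*w
R(u, F) = (8 + 4*F)²
R(25, -16)*(-25) = (16*(2 - 16)²)*(-25) = (16*(-14)²)*(-25) = (16*196)*(-25) = 3136*(-25) = -78400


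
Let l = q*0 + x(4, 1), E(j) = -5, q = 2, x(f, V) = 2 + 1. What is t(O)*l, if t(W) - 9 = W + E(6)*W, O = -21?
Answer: 279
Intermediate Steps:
x(f, V) = 3
t(W) = 9 - 4*W (t(W) = 9 + (W - 5*W) = 9 - 4*W)
l = 3 (l = 2*0 + 3 = 0 + 3 = 3)
t(O)*l = (9 - 4*(-21))*3 = (9 + 84)*3 = 93*3 = 279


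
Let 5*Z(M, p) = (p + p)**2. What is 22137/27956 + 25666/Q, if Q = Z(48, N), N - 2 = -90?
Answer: 534163649/108245632 ≈ 4.9347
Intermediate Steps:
N = -88 (N = 2 - 90 = -88)
Z(M, p) = 4*p**2/5 (Z(M, p) = (p + p)**2/5 = (2*p)**2/5 = (4*p**2)/5 = 4*p**2/5)
Q = 30976/5 (Q = (4/5)*(-88)**2 = (4/5)*7744 = 30976/5 ≈ 6195.2)
22137/27956 + 25666/Q = 22137/27956 + 25666/(30976/5) = 22137*(1/27956) + 25666*(5/30976) = 22137/27956 + 64165/15488 = 534163649/108245632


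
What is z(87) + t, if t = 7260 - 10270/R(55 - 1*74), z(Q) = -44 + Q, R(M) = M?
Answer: 149027/19 ≈ 7843.5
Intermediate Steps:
t = 148210/19 (t = 7260 - 10270/(55 - 1*74) = 7260 - 10270/(55 - 74) = 7260 - 10270/(-19) = 7260 - 10270*(-1/19) = 7260 + 10270/19 = 148210/19 ≈ 7800.5)
z(87) + t = (-44 + 87) + 148210/19 = 43 + 148210/19 = 149027/19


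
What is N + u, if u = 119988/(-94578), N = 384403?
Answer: 550847681/1433 ≈ 3.8440e+5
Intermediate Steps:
u = -1818/1433 (u = 119988*(-1/94578) = -1818/1433 ≈ -1.2687)
N + u = 384403 - 1818/1433 = 550847681/1433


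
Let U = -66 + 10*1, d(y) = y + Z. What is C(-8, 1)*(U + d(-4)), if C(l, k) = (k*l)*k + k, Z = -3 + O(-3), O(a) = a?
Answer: 462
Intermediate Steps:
Z = -6 (Z = -3 - 3 = -6)
C(l, k) = k + l*k² (C(l, k) = l*k² + k = k + l*k²)
d(y) = -6 + y (d(y) = y - 6 = -6 + y)
U = -56 (U = -66 + 10 = -56)
C(-8, 1)*(U + d(-4)) = (1*(1 + 1*(-8)))*(-56 + (-6 - 4)) = (1*(1 - 8))*(-56 - 10) = (1*(-7))*(-66) = -7*(-66) = 462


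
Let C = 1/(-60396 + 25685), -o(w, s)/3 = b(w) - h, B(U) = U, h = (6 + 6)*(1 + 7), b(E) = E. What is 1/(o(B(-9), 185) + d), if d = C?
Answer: 34711/10933964 ≈ 0.0031746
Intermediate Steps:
h = 96 (h = 12*8 = 96)
o(w, s) = 288 - 3*w (o(w, s) = -3*(w - 1*96) = -3*(w - 96) = -3*(-96 + w) = 288 - 3*w)
C = -1/34711 (C = 1/(-34711) = -1/34711 ≈ -2.8809e-5)
d = -1/34711 ≈ -2.8809e-5
1/(o(B(-9), 185) + d) = 1/((288 - 3*(-9)) - 1/34711) = 1/((288 + 27) - 1/34711) = 1/(315 - 1/34711) = 1/(10933964/34711) = 34711/10933964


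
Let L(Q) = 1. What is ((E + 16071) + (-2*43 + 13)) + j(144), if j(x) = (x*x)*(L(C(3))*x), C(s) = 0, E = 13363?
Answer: 3015345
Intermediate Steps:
j(x) = x**3 (j(x) = (x*x)*(1*x) = x**2*x = x**3)
((E + 16071) + (-2*43 + 13)) + j(144) = ((13363 + 16071) + (-2*43 + 13)) + 144**3 = (29434 + (-86 + 13)) + 2985984 = (29434 - 73) + 2985984 = 29361 + 2985984 = 3015345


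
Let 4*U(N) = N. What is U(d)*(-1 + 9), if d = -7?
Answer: -14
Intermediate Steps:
U(N) = N/4
U(d)*(-1 + 9) = ((¼)*(-7))*(-1 + 9) = -7/4*8 = -14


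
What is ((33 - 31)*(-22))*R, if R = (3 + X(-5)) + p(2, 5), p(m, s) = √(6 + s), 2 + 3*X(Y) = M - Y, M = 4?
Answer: -704/3 - 44*√11 ≈ -380.60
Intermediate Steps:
X(Y) = ⅔ - Y/3 (X(Y) = -⅔ + (4 - Y)/3 = -⅔ + (4/3 - Y/3) = ⅔ - Y/3)
R = 16/3 + √11 (R = (3 + (⅔ - ⅓*(-5))) + √(6 + 5) = (3 + (⅔ + 5/3)) + √11 = (3 + 7/3) + √11 = 16/3 + √11 ≈ 8.6500)
((33 - 31)*(-22))*R = ((33 - 31)*(-22))*(16/3 + √11) = (2*(-22))*(16/3 + √11) = -44*(16/3 + √11) = -704/3 - 44*√11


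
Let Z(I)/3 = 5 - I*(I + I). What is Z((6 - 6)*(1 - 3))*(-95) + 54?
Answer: -1371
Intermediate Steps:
Z(I) = 15 - 6*I² (Z(I) = 3*(5 - I*(I + I)) = 3*(5 - I*2*I) = 3*(5 - 2*I²) = 15 - 6*I²)
Z((6 - 6)*(1 - 3))*(-95) + 54 = (15 - 6*(1 - 3)²*(6 - 6)²)*(-95) + 54 = (15 - 6*(0*(-2))²)*(-95) + 54 = (15 - 6*0²)*(-95) + 54 = (15 - 6*0)*(-95) + 54 = (15 + 0)*(-95) + 54 = 15*(-95) + 54 = -1425 + 54 = -1371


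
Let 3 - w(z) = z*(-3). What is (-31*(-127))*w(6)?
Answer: 82677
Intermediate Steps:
w(z) = 3 + 3*z (w(z) = 3 - z*(-3) = 3 - (-3)*z = 3 + 3*z)
(-31*(-127))*w(6) = (-31*(-127))*(3 + 3*6) = 3937*(3 + 18) = 3937*21 = 82677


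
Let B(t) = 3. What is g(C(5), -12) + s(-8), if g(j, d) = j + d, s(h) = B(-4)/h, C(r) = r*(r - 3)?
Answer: -19/8 ≈ -2.3750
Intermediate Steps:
C(r) = r*(-3 + r)
s(h) = 3/h
g(j, d) = d + j
g(C(5), -12) + s(-8) = (-12 + 5*(-3 + 5)) + 3/(-8) = (-12 + 5*2) + 3*(-⅛) = (-12 + 10) - 3/8 = -2 - 3/8 = -19/8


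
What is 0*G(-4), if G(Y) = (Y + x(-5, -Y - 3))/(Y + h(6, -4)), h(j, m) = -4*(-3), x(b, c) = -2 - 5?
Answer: 0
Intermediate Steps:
x(b, c) = -7
h(j, m) = 12
G(Y) = (-7 + Y)/(12 + Y) (G(Y) = (Y - 7)/(Y + 12) = (-7 + Y)/(12 + Y))
0*G(-4) = 0*((-7 - 4)/(12 - 4)) = 0*(-11/8) = 0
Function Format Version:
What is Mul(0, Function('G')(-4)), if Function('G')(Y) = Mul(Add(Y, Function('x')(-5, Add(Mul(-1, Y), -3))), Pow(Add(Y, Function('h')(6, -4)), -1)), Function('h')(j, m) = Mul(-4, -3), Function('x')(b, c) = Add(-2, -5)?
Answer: 0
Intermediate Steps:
Function('x')(b, c) = -7
Function('h')(j, m) = 12
Function('G')(Y) = Mul(Pow(Add(12, Y), -1), Add(-7, Y)) (Function('G')(Y) = Mul(Add(Y, -7), Pow(Add(Y, 12), -1)) = Mul(Add(-7, Y), Pow(Add(12, Y), -1)) = Mul(Pow(Add(12, Y), -1), Add(-7, Y)))
Mul(0, Function('G')(-4)) = Mul(0, Mul(Pow(Add(12, -4), -1), Add(-7, -4))) = Mul(0, Mul(Pow(8, -1), -11)) = Mul(0, Mul(Rational(1, 8), -11)) = Mul(0, Rational(-11, 8)) = 0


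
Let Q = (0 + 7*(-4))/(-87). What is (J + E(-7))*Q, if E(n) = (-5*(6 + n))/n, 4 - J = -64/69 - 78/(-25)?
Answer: 52804/150075 ≈ 0.35185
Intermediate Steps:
J = 3118/1725 (J = 4 - (-64/69 - 78/(-25)) = 4 - (-64*1/69 - 78*(-1/25)) = 4 - (-64/69 + 78/25) = 4 - 1*3782/1725 = 4 - 3782/1725 = 3118/1725 ≈ 1.8075)
E(n) = (-30 - 5*n)/n
Q = 28/87 (Q = (0 - 28)*(-1/87) = -28*(-1/87) = 28/87 ≈ 0.32184)
(J + E(-7))*Q = (3118/1725 + (-5 - 30/(-7)))*(28/87) = (3118/1725 + (-5 - 30*(-⅐)))*(28/87) = (3118/1725 + (-5 + 30/7))*(28/87) = (3118/1725 - 5/7)*(28/87) = (13201/12075)*(28/87) = 52804/150075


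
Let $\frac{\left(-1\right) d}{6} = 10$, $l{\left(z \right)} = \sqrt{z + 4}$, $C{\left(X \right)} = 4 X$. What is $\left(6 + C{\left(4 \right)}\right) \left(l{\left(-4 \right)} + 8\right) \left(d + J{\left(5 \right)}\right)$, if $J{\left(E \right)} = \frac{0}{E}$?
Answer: $-10560$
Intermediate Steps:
$l{\left(z \right)} = \sqrt{4 + z}$
$d = -60$ ($d = \left(-6\right) 10 = -60$)
$J{\left(E \right)} = 0$
$\left(6 + C{\left(4 \right)}\right) \left(l{\left(-4 \right)} + 8\right) \left(d + J{\left(5 \right)}\right) = \left(6 + 4 \cdot 4\right) \left(\sqrt{4 - 4} + 8\right) \left(-60 + 0\right) = \left(6 + 16\right) \left(\sqrt{0} + 8\right) \left(-60\right) = 22 \left(0 + 8\right) \left(-60\right) = 22 \cdot 8 \left(-60\right) = 176 \left(-60\right) = -10560$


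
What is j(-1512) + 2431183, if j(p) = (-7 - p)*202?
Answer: 2735193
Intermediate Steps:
j(p) = -1414 - 202*p
j(-1512) + 2431183 = (-1414 - 202*(-1512)) + 2431183 = (-1414 + 305424) + 2431183 = 304010 + 2431183 = 2735193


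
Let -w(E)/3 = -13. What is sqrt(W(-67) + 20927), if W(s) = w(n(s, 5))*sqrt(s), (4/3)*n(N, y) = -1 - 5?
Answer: sqrt(20927 + 39*I*sqrt(67)) ≈ 144.67 + 1.103*I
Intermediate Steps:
n(N, y) = -9/2 (n(N, y) = 3*(-1 - 5)/4 = (3/4)*(-6) = -9/2)
w(E) = 39 (w(E) = -3*(-13) = 39)
W(s) = 39*sqrt(s)
sqrt(W(-67) + 20927) = sqrt(39*sqrt(-67) + 20927) = sqrt(39*(I*sqrt(67)) + 20927) = sqrt(39*I*sqrt(67) + 20927) = sqrt(20927 + 39*I*sqrt(67))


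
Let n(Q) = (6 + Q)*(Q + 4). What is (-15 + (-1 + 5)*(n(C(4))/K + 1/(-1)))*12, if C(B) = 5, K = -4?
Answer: -1416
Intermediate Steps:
n(Q) = (4 + Q)*(6 + Q) (n(Q) = (6 + Q)*(4 + Q) = (4 + Q)*(6 + Q))
(-15 + (-1 + 5)*(n(C(4))/K + 1/(-1)))*12 = (-15 + (-1 + 5)*((24 + 5² + 10*5)/(-4) + 1/(-1)))*12 = (-15 + 4*((24 + 25 + 50)*(-¼) + 1*(-1)))*12 = (-15 + 4*(99*(-¼) - 1))*12 = (-15 + 4*(-99/4 - 1))*12 = (-15 + 4*(-103/4))*12 = (-15 - 103)*12 = -118*12 = -1416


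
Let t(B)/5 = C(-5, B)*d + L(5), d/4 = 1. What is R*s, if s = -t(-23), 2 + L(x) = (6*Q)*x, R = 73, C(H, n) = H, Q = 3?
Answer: -24820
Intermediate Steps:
d = 4 (d = 4*1 = 4)
L(x) = -2 + 18*x (L(x) = -2 + (6*3)*x = -2 + 18*x)
t(B) = 340 (t(B) = 5*(-5*4 + (-2 + 18*5)) = 5*(-20 + (-2 + 90)) = 5*(-20 + 88) = 5*68 = 340)
s = -340 (s = -1*340 = -340)
R*s = 73*(-340) = -24820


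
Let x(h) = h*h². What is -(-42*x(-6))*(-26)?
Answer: 235872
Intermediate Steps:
x(h) = h³
-(-42*x(-6))*(-26) = -(-42*(-6)³)*(-26) = -(-42*(-216))*(-26) = -9072*(-26) = -1*(-235872) = 235872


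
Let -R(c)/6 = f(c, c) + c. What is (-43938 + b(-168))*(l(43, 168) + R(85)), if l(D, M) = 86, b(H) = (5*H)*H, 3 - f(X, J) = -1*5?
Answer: -45869904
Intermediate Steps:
f(X, J) = 8 (f(X, J) = 3 - (-1)*5 = 3 - 1*(-5) = 3 + 5 = 8)
b(H) = 5*H²
R(c) = -48 - 6*c (R(c) = -6*(8 + c) = -48 - 6*c)
(-43938 + b(-168))*(l(43, 168) + R(85)) = (-43938 + 5*(-168)²)*(86 + (-48 - 6*85)) = (-43938 + 5*28224)*(86 + (-48 - 510)) = (-43938 + 141120)*(86 - 558) = 97182*(-472) = -45869904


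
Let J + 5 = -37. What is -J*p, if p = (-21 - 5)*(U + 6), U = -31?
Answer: 27300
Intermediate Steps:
p = 650 (p = (-21 - 5)*(-31 + 6) = -26*(-25) = 650)
J = -42 (J = -5 - 37 = -42)
-J*p = -(-42)*650 = -1*(-27300) = 27300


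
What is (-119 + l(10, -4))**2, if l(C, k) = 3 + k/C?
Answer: 338724/25 ≈ 13549.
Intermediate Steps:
(-119 + l(10, -4))**2 = (-119 + (3 - 4/10))**2 = (-119 + (3 - 4*1/10))**2 = (-119 + (3 - 2/5))**2 = (-119 + 13/5)**2 = (-582/5)**2 = 338724/25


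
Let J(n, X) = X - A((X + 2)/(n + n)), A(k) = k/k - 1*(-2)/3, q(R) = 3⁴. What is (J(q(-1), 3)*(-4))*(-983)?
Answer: 15728/3 ≈ 5242.7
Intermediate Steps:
q(R) = 81
A(k) = 5/3 (A(k) = 1 + 2*(⅓) = 1 + ⅔ = 5/3)
J(n, X) = -5/3 + X (J(n, X) = X - 1*5/3 = X - 5/3 = -5/3 + X)
(J(q(-1), 3)*(-4))*(-983) = ((-5/3 + 3)*(-4))*(-983) = ((4/3)*(-4))*(-983) = -16/3*(-983) = 15728/3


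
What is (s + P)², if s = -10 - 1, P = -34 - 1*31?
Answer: 5776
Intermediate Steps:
P = -65 (P = -34 - 31 = -65)
s = -11
(s + P)² = (-11 - 65)² = (-76)² = 5776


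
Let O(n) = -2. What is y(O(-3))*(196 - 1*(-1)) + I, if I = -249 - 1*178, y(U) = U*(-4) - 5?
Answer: 164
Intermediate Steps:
y(U) = -5 - 4*U (y(U) = -4*U - 5 = -5 - 4*U)
I = -427 (I = -249 - 178 = -427)
y(O(-3))*(196 - 1*(-1)) + I = (-5 - 4*(-2))*(196 - 1*(-1)) - 427 = (-5 + 8)*(196 + 1) - 427 = 3*197 - 427 = 591 - 427 = 164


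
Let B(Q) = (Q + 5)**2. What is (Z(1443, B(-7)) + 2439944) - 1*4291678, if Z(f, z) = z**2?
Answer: -1851718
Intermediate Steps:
B(Q) = (5 + Q)**2
(Z(1443, B(-7)) + 2439944) - 1*4291678 = (((5 - 7)**2)**2 + 2439944) - 1*4291678 = (((-2)**2)**2 + 2439944) - 4291678 = (4**2 + 2439944) - 4291678 = (16 + 2439944) - 4291678 = 2439960 - 4291678 = -1851718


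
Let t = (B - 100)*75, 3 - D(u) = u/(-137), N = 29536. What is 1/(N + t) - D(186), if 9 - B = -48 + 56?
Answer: -13200130/3029207 ≈ -4.3576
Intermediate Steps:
B = 1 (B = 9 - (-48 + 56) = 9 - 1*8 = 9 - 8 = 1)
D(u) = 3 + u/137 (D(u) = 3 - u/(-137) = 3 - u*(-1)/137 = 3 - (-1)*u/137 = 3 + u/137)
t = -7425 (t = (1 - 100)*75 = -99*75 = -7425)
1/(N + t) - D(186) = 1/(29536 - 7425) - (3 + (1/137)*186) = 1/22111 - (3 + 186/137) = 1/22111 - 1*597/137 = 1/22111 - 597/137 = -13200130/3029207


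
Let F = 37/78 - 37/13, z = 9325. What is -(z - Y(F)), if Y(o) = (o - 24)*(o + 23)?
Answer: -60043013/6084 ≈ -9869.0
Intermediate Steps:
F = -185/78 (F = 37*(1/78) - 37*1/13 = 37/78 - 37/13 = -185/78 ≈ -2.3718)
Y(o) = (-24 + o)*(23 + o)
-(z - Y(F)) = -(9325 - (-552 + (-185/78)² - 1*(-185/78))) = -(9325 - (-552 + 34225/6084 + 185/78)) = -(9325 - 1*(-3309713/6084)) = -(9325 + 3309713/6084) = -1*60043013/6084 = -60043013/6084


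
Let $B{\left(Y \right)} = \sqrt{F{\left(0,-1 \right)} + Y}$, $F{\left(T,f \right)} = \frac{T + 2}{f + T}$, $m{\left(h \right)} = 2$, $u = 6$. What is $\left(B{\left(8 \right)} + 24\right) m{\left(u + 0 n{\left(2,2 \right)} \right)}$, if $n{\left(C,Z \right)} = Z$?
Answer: $48 + 2 \sqrt{6} \approx 52.899$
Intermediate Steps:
$F{\left(T,f \right)} = \frac{2 + T}{T + f}$
$B{\left(Y \right)} = \sqrt{-2 + Y}$ ($B{\left(Y \right)} = \sqrt{\frac{2 + 0}{0 - 1} + Y} = \sqrt{\frac{1}{-1} \cdot 2 + Y} = \sqrt{\left(-1\right) 2 + Y} = \sqrt{-2 + Y}$)
$\left(B{\left(8 \right)} + 24\right) m{\left(u + 0 n{\left(2,2 \right)} \right)} = \left(\sqrt{-2 + 8} + 24\right) 2 = \left(\sqrt{6} + 24\right) 2 = \left(24 + \sqrt{6}\right) 2 = 48 + 2 \sqrt{6}$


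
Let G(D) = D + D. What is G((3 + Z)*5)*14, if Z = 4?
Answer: 980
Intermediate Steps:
G(D) = 2*D
G((3 + Z)*5)*14 = (2*((3 + 4)*5))*14 = (2*(7*5))*14 = (2*35)*14 = 70*14 = 980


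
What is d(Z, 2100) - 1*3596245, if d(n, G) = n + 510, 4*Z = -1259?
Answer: -14384199/4 ≈ -3.5960e+6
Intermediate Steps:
Z = -1259/4 (Z = (¼)*(-1259) = -1259/4 ≈ -314.75)
d(n, G) = 510 + n
d(Z, 2100) - 1*3596245 = (510 - 1259/4) - 1*3596245 = 781/4 - 3596245 = -14384199/4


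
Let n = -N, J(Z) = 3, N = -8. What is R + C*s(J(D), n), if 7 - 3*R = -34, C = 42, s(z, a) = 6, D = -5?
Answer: 797/3 ≈ 265.67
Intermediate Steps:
n = 8 (n = -1*(-8) = 8)
R = 41/3 (R = 7/3 - ⅓*(-34) = 7/3 + 34/3 = 41/3 ≈ 13.667)
R + C*s(J(D), n) = 41/3 + 42*6 = 41/3 + 252 = 797/3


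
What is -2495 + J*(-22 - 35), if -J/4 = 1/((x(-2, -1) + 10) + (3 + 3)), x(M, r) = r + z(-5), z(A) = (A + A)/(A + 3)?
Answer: -12418/5 ≈ -2483.6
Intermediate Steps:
z(A) = 2*A/(3 + A) (z(A) = (2*A)/(3 + A) = 2*A/(3 + A))
x(M, r) = 5 + r (x(M, r) = r + 2*(-5)/(3 - 5) = r + 2*(-5)/(-2) = r + 2*(-5)*(-½) = r + 5 = 5 + r)
J = -⅕ (J = -4/(((5 - 1) + 10) + (3 + 3)) = -4/((4 + 10) + 6) = -4/(14 + 6) = -4/20 = -4*1/20 = -⅕ ≈ -0.20000)
-2495 + J*(-22 - 35) = -2495 - (-22 - 35)/5 = -2495 - ⅕*(-57) = -2495 + 57/5 = -12418/5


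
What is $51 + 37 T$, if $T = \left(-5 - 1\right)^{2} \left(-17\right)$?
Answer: $-22593$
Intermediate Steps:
$T = -612$ ($T = \left(-6\right)^{2} \left(-17\right) = 36 \left(-17\right) = -612$)
$51 + 37 T = 51 + 37 \left(-612\right) = 51 - 22644 = -22593$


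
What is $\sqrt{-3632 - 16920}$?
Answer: $2 i \sqrt{5138} \approx 143.36 i$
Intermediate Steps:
$\sqrt{-3632 - 16920} = \sqrt{-20552} = 2 i \sqrt{5138}$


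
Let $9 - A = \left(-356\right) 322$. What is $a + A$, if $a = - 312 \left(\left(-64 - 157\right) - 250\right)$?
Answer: $261593$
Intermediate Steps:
$A = 114641$ ($A = 9 - \left(-356\right) 322 = 9 - -114632 = 9 + 114632 = 114641$)
$a = 146952$ ($a = - 312 \left(\left(-64 - 157\right) - 250\right) = - 312 \left(-221 - 250\right) = \left(-312\right) \left(-471\right) = 146952$)
$a + A = 146952 + 114641 = 261593$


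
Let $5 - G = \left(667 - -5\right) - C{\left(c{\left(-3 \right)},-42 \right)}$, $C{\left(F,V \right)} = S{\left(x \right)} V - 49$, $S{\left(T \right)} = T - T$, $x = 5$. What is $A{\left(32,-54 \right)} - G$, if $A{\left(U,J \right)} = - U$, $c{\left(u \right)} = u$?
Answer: $684$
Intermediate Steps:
$S{\left(T \right)} = 0$
$C{\left(F,V \right)} = -49$ ($C{\left(F,V \right)} = 0 V - 49 = 0 - 49 = -49$)
$G = -716$ ($G = 5 - \left(\left(667 - -5\right) - -49\right) = 5 - \left(\left(667 + 5\right) + 49\right) = 5 - \left(672 + 49\right) = 5 - 721 = -716$)
$A{\left(32,-54 \right)} - G = \left(-1\right) 32 - -716 = -32 + 716 = 684$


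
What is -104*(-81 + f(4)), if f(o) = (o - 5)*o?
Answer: 8840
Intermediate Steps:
f(o) = o*(-5 + o) (f(o) = (-5 + o)*o = o*(-5 + o))
-104*(-81 + f(4)) = -104*(-81 + 4*(-5 + 4)) = -104*(-81 + 4*(-1)) = -104*(-81 - 4) = -104*(-85) = 8840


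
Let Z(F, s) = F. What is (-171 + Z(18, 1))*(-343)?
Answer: 52479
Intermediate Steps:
(-171 + Z(18, 1))*(-343) = (-171 + 18)*(-343) = -153*(-343) = 52479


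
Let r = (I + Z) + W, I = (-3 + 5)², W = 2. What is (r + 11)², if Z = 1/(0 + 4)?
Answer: 4761/16 ≈ 297.56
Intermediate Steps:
Z = ¼ (Z = 1/4 = ¼ ≈ 0.25000)
I = 4 (I = 2² = 4)
r = 25/4 (r = (4 + ¼) + 2 = 17/4 + 2 = 25/4 ≈ 6.2500)
(r + 11)² = (25/4 + 11)² = (69/4)² = 4761/16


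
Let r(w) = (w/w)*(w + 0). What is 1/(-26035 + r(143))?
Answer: -1/25892 ≈ -3.8622e-5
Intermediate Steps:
r(w) = w (r(w) = 1*w = w)
1/(-26035 + r(143)) = 1/(-26035 + 143) = 1/(-25892) = -1/25892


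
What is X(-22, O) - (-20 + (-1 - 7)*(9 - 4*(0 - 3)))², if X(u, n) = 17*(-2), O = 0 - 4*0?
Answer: -35378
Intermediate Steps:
O = 0 (O = 0 + 0 = 0)
X(u, n) = -34
X(-22, O) - (-20 + (-1 - 7)*(9 - 4*(0 - 3)))² = -34 - (-20 + (-1 - 7)*(9 - 4*(0 - 3)))² = -34 - (-20 - 8*(9 - 4*(-3)))² = -34 - (-20 - 8*(9 + 12))² = -34 - (-20 - 8*21)² = -34 - (-20 - 168)² = -34 - 1*(-188)² = -34 - 1*35344 = -34 - 35344 = -35378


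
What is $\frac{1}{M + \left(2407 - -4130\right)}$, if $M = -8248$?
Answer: $- \frac{1}{1711} \approx -0.00058445$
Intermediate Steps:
$\frac{1}{M + \left(2407 - -4130\right)} = \frac{1}{-8248 + \left(2407 - -4130\right)} = \frac{1}{-8248 + \left(2407 + 4130\right)} = \frac{1}{-8248 + 6537} = \frac{1}{-1711} = - \frac{1}{1711}$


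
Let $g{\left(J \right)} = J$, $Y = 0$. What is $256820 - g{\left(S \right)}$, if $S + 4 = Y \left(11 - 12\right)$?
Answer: $256824$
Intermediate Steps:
$S = -4$ ($S = -4 + 0 \left(11 - 12\right) = -4 + 0 \left(-1\right) = -4 + 0 = -4$)
$256820 - g{\left(S \right)} = 256820 - -4 = 256820 + 4 = 256824$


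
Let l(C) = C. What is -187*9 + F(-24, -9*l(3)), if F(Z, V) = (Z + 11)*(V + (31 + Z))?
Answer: -1423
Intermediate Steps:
F(Z, V) = (11 + Z)*(31 + V + Z)
-187*9 + F(-24, -9*l(3)) = -187*9 + (341 + (-24)**2 + 11*(-9*3) + 42*(-24) - 9*3*(-24)) = -1683 + (341 + 576 + 11*(-27) - 1008 - 27*(-24)) = -1683 + (341 + 576 - 297 - 1008 + 648) = -1683 + 260 = -1423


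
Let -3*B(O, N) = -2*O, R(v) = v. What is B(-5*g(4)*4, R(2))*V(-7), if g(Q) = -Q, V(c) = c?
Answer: -1120/3 ≈ -373.33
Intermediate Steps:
B(O, N) = 2*O/3 (B(O, N) = -(-2)*O/3 = 2*O/3)
B(-5*g(4)*4, R(2))*V(-7) = (2*(-(-5)*4*4)/3)*(-7) = (2*(-5*(-4)*4)/3)*(-7) = (2*(20*4)/3)*(-7) = ((2/3)*80)*(-7) = (160/3)*(-7) = -1120/3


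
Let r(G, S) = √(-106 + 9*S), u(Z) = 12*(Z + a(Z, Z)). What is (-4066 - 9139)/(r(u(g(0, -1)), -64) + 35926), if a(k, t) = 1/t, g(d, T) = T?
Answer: -21563765/58667189 + 13205*I*√682/1290678158 ≈ -0.36756 + 0.00026719*I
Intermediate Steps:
u(Z) = 12*Z + 12/Z (u(Z) = 12*(Z + 1/Z) = 12*Z + 12/Z)
(-4066 - 9139)/(r(u(g(0, -1)), -64) + 35926) = (-4066 - 9139)/(√(-106 + 9*(-64)) + 35926) = -13205/(√(-106 - 576) + 35926) = -13205/(√(-682) + 35926) = -13205/(I*√682 + 35926) = -13205/(35926 + I*√682)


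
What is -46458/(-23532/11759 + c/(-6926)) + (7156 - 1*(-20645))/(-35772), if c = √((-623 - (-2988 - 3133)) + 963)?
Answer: 7352958975869480157825735/316730593521915429692 - 44492189428808748*√6461/26562444944810083 ≈ 23081.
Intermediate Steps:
c = √6461 (c = √((-623 - 1*(-6121)) + 963) = √((-623 + 6121) + 963) = √(5498 + 963) = √6461 ≈ 80.380)
-46458/(-23532/11759 + c/(-6926)) + (7156 - 1*(-20645))/(-35772) = -46458/(-23532/11759 + √6461/(-6926)) + (7156 - 1*(-20645))/(-35772) = -46458/(-23532*1/11759 + √6461*(-1/6926)) + (7156 + 20645)*(-1/35772) = -46458/(-23532/11759 - √6461/6926) + 27801*(-1/35772) = -46458/(-23532/11759 - √6461/6926) - 9267/11924 = -9267/11924 - 46458/(-23532/11759 - √6461/6926)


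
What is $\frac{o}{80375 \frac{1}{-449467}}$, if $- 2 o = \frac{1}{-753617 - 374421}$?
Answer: $- \frac{449467}{181332108500} \approx -2.4787 \cdot 10^{-6}$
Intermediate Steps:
$o = \frac{1}{2256076}$ ($o = - \frac{1}{2 \left(-753617 - 374421\right)} = - \frac{1}{2 \left(-1128038\right)} = \left(- \frac{1}{2}\right) \left(- \frac{1}{1128038}\right) = \frac{1}{2256076} \approx 4.4325 \cdot 10^{-7}$)
$\frac{o}{80375 \frac{1}{-449467}} = \frac{1}{2256076 \frac{80375}{-449467}} = \frac{1}{2256076 \cdot 80375 \left(- \frac{1}{449467}\right)} = \frac{1}{2256076 \left(- \frac{80375}{449467}\right)} = \frac{1}{2256076} \left(- \frac{449467}{80375}\right) = - \frac{449467}{181332108500}$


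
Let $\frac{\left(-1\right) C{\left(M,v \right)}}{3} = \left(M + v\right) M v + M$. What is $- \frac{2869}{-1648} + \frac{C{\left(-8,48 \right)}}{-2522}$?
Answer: $- \frac{34371887}{2078128} \approx -16.54$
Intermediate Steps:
$C{\left(M,v \right)} = - 3 M - 3 M v \left(M + v\right)$ ($C{\left(M,v \right)} = - 3 \left(\left(M + v\right) M v + M\right) = - 3 \left(M \left(M + v\right) v + M\right) = - 3 \left(M v \left(M + v\right) + M\right) = - 3 \left(M + M v \left(M + v\right)\right) = - 3 M - 3 M v \left(M + v\right)$)
$- \frac{2869}{-1648} + \frac{C{\left(-8,48 \right)}}{-2522} = - \frac{2869}{-1648} + \frac{\left(-3\right) \left(-8\right) \left(1 + 48^{2} - 384\right)}{-2522} = \left(-2869\right) \left(- \frac{1}{1648}\right) + \left(-3\right) \left(-8\right) \left(1 + 2304 - 384\right) \left(- \frac{1}{2522}\right) = \frac{2869}{1648} + \left(-3\right) \left(-8\right) 1921 \left(- \frac{1}{2522}\right) = \frac{2869}{1648} + 46104 \left(- \frac{1}{2522}\right) = \frac{2869}{1648} - \frac{23052}{1261} = - \frac{34371887}{2078128}$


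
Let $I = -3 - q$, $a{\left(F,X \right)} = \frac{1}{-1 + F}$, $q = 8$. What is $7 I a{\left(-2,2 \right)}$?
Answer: $\frac{77}{3} \approx 25.667$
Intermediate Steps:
$I = -11$ ($I = -3 - 8 = -11$)
$7 I a{\left(-2,2 \right)} = \frac{7 \left(-11\right)}{-1 - 2} = - \frac{77}{-3} = \left(-77\right) \left(- \frac{1}{3}\right) = \frac{77}{3}$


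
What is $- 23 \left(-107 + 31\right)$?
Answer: $1748$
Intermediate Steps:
$- 23 \left(-107 + 31\right) = \left(-23\right) \left(-76\right) = 1748$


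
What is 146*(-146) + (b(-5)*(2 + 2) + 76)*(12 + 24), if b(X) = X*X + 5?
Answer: -14260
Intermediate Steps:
b(X) = 5 + X**2 (b(X) = X**2 + 5 = 5 + X**2)
146*(-146) + (b(-5)*(2 + 2) + 76)*(12 + 24) = 146*(-146) + ((5 + (-5)**2)*(2 + 2) + 76)*(12 + 24) = -21316 + ((5 + 25)*4 + 76)*36 = -21316 + (30*4 + 76)*36 = -21316 + (120 + 76)*36 = -21316 + 196*36 = -21316 + 7056 = -14260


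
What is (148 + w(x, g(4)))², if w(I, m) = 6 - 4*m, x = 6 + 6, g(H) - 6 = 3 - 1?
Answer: 14884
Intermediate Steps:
g(H) = 8 (g(H) = 6 + (3 - 1) = 6 + 2 = 8)
x = 12
(148 + w(x, g(4)))² = (148 + (6 - 4*8))² = (148 + (6 - 32))² = (148 - 26)² = 122² = 14884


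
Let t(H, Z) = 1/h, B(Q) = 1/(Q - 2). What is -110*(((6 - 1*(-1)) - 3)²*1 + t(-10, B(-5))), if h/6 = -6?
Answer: -31625/18 ≈ -1756.9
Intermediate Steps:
h = -36 (h = 6*(-6) = -36)
B(Q) = 1/(-2 + Q)
t(H, Z) = -1/36 (t(H, Z) = 1/(-36) = -1/36)
-110*(((6 - 1*(-1)) - 3)²*1 + t(-10, B(-5))) = -110*(((6 - 1*(-1)) - 3)²*1 - 1/36) = -110*(((6 + 1) - 3)²*1 - 1/36) = -110*((7 - 3)²*1 - 1/36) = -110*(4²*1 - 1/36) = -110*(16*1 - 1/36) = -110*(16 - 1/36) = -110*575/36 = -31625/18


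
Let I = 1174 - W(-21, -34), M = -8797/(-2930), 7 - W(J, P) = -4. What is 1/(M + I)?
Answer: 2930/3416387 ≈ 0.00085763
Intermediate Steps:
W(J, P) = 11 (W(J, P) = 7 - 1*(-4) = 7 + 4 = 11)
M = 8797/2930 (M = -8797*(-1/2930) = 8797/2930 ≈ 3.0024)
I = 1163 (I = 1174 - 1*11 = 1174 - 11 = 1163)
1/(M + I) = 1/(8797/2930 + 1163) = 1/(3416387/2930) = 2930/3416387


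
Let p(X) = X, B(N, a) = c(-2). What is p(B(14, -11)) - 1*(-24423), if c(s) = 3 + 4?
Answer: 24430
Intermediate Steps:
c(s) = 7
B(N, a) = 7
p(B(14, -11)) - 1*(-24423) = 7 - 1*(-24423) = 7 + 24423 = 24430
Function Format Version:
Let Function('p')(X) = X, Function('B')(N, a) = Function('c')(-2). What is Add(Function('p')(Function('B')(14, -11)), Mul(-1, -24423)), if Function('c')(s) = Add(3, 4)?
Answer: 24430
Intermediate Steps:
Function('c')(s) = 7
Function('B')(N, a) = 7
Add(Function('p')(Function('B')(14, -11)), Mul(-1, -24423)) = Add(7, Mul(-1, -24423)) = Add(7, 24423) = 24430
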